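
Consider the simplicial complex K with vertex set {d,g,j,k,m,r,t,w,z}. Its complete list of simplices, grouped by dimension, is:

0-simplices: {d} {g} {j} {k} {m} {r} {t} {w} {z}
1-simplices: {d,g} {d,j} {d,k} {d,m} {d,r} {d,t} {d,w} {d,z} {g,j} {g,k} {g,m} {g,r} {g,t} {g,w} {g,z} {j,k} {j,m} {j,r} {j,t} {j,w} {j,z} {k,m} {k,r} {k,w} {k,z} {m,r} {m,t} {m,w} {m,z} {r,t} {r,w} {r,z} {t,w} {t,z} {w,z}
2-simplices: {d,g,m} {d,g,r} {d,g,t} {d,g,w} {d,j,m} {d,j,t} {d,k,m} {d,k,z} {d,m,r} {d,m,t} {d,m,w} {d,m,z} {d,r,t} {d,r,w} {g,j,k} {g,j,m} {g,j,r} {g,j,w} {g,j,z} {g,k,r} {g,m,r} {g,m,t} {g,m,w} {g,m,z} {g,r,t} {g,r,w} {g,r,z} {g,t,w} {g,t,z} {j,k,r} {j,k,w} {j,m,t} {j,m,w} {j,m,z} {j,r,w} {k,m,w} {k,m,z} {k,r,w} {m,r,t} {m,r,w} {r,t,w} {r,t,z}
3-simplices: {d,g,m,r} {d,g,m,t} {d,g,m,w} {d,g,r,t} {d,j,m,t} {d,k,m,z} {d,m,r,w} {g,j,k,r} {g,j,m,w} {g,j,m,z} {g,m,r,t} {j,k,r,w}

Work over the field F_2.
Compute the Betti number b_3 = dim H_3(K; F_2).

n_0=9 n_1=35 n_2=42 n_3=12  [Z2]
∂1: piv[dg,dj,dk,dm,dr,dt,dw,dz] rk=8  ker:gj,gk,gm,gr,gt,gw,gz,jk,jm,jr,jt,jw,jz,km,kr,kw,kz,mr,mt,mw,mz,rt,rw,rz,tw,tz,wz
∂2: piv[dgm,dgr,dgt,dgw,djm,djt,dkm,dkz,dmr,dmt,dmw,dmz,drt,drw,gjk,gjm,gjr,gjw,gjz,gkr,gmz,grz,gtw,gtz,jkw,kmw] rk=26  ker:gmr,gmt,gmw,grt,grw,jkr,jmt,jmw,jmz,jrw,kmz,krw,mrt,mrw,rtw,rtz
∂3: piv[dgmr,dgmt,dgmw,dgrt,djmt,dkmz,dmrw,gjkr,gjmw,gjmz,gmrt,jkrw] rk=12
b_3=(12−12)−0=0

b_3=0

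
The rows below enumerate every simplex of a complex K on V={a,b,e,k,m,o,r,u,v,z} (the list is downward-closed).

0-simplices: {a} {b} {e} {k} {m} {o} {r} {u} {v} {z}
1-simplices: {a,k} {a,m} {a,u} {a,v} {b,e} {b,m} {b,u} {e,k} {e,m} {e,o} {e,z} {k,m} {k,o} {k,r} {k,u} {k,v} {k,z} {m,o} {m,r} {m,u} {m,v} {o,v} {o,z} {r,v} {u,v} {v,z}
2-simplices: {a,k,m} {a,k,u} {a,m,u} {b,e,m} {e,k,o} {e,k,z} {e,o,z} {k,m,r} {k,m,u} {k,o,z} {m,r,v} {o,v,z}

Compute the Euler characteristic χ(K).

χ(K)=-4

n_0=10 n_1=26 n_2=12
χ=+10−26+12=-4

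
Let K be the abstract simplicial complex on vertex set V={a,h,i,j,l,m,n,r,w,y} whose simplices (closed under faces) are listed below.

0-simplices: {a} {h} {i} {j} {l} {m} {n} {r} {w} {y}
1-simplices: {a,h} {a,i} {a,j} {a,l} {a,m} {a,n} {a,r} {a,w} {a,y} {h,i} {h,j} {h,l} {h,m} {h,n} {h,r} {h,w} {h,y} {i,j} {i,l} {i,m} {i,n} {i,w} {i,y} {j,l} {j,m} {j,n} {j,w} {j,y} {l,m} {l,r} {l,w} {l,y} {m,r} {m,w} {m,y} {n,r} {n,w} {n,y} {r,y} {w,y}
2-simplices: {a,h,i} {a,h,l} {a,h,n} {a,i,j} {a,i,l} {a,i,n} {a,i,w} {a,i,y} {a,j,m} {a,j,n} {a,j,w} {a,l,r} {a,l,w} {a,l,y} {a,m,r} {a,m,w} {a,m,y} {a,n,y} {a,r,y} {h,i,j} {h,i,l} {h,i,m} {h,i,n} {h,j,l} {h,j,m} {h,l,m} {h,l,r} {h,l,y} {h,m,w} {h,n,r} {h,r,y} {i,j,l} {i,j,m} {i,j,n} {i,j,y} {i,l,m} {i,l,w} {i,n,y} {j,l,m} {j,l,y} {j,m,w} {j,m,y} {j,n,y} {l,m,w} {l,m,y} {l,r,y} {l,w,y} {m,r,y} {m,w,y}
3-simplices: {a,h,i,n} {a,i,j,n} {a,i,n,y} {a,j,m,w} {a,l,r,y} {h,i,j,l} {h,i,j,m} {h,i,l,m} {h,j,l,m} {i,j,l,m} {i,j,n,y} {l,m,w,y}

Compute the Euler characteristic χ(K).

n_0=10 n_1=40 n_2=49 n_3=12
χ=+10−40+49−12=7

χ(K)=7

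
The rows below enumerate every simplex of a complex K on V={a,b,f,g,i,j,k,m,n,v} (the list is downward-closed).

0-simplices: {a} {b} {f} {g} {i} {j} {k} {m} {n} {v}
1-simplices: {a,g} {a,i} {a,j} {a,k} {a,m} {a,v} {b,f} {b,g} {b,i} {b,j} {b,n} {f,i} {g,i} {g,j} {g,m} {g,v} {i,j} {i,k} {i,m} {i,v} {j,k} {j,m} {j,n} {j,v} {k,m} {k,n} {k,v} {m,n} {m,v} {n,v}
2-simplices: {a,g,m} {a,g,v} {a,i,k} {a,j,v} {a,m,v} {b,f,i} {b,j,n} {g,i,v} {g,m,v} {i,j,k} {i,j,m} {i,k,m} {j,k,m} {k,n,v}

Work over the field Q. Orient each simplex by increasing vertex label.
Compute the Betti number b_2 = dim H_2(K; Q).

b_2=2

n_0=10 n_1=30 n_2=14  [Q]
∂1: piv[ag,ai,aj,ak,am,av,bf,bg,bn] rk=9  ker:bi,bj,fi,gi,gj,gm,gv,ij,ik,im,iv,jk,jm,jn,jv,km,kn,kv,mn,mv,nv
∂2: piv[agm,agv,aik,ajv,amv,bfi,bjn,giv,ijk,ijm,ikm,knv] rk=12  ker:gmv,jkm
b_2=(14−12)−0=2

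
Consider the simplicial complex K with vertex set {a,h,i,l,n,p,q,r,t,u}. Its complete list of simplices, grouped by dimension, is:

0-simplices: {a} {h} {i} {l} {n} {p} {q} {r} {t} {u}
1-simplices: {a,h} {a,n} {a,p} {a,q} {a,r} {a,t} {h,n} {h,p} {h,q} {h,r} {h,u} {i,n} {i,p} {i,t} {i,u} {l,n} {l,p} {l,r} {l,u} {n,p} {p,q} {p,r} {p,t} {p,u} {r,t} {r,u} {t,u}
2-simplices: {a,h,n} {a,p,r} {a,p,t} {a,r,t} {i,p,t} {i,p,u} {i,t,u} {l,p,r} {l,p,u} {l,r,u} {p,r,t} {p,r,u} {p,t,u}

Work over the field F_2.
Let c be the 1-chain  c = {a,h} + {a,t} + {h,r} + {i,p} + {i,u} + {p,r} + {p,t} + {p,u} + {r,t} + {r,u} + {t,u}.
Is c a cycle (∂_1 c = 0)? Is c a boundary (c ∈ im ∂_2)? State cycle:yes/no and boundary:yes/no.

cycle:yes boundary:no

n_0=10 n_1=27 n_2=13  [Z2]
∂1: piv[ah,an,ap,aq,ar,at,hu,in,ln] rk=9  ker:hn,hp,hq,hr,ip,it,iu,lp,lr,lu,np,pq,pr,pt,pu,rt,ru,tu
∂2: piv[ahn,apr,apt,art,ipt,ipu,itu,lpr,lpu,lru] rk=10  ker:prt,pru,ptu
∂1c = 0
c vs im∂2: residual ≠ 0 ⇒ not boundary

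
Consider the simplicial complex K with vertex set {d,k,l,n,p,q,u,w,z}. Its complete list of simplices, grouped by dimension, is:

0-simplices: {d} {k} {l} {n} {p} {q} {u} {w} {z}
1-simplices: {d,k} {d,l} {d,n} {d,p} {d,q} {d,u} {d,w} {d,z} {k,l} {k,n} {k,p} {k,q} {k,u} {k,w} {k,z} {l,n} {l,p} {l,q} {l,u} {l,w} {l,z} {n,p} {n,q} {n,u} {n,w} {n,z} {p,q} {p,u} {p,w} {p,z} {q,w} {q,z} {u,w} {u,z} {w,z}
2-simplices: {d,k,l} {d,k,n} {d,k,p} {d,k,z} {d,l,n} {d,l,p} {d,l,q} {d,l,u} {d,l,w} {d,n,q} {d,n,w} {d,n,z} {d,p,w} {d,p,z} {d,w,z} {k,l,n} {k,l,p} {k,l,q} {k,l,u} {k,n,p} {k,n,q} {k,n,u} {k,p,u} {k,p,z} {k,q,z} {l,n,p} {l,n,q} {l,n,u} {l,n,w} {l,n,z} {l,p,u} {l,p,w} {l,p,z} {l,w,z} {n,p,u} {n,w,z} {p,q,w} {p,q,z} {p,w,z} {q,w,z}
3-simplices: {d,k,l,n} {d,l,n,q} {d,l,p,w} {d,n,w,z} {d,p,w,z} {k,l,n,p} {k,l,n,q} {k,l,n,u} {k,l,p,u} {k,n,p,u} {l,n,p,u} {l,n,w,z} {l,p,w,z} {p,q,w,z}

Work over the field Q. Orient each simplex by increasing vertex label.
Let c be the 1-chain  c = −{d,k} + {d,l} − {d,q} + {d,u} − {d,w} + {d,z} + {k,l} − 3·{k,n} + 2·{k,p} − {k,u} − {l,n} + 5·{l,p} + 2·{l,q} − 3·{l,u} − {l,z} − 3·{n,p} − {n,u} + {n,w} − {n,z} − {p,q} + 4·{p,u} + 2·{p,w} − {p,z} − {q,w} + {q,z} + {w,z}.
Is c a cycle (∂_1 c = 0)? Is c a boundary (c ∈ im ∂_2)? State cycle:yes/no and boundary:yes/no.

cycle:yes boundary:yes

n_0=9 n_1=35 n_2=40 n_3=14  [Q]
∂1: piv[dk,dl,dn,dp,dq,du,dw,dz] rk=8  ker:kl,kn,kp,kq,ku,kw,kz,ln,lp,lq,lu,lw,lz,np,nq,nu,nw,nz,pq,pu,pw,pz,qw,qz,uw,uz,wz
∂2: piv[dkl,dkn,dkp,dkz,dln,dlp,dlq,dlu,dlw,dnq,dnw,dnz,dpw,dpz,dwz,klq,klu,knp,knu,kpu,kqz,lnz,pqw,pqz] rk=24  ker:kln,klp,knq,kpz,lnp,lnq,lnu,lnw,lpu,lpw,lpz,lwz,npu,nwz,pwz,qwz
∂3: piv[dkln,dlnq,dlpw,dnwz,dpwz,klnp,klnq,klnu,klpu,knpu,lnwz,lpwz,pqwz] rk=13  ker:lnpu
∂1c = 0
c vs im∂2: reduces to 0 ⇒ boundary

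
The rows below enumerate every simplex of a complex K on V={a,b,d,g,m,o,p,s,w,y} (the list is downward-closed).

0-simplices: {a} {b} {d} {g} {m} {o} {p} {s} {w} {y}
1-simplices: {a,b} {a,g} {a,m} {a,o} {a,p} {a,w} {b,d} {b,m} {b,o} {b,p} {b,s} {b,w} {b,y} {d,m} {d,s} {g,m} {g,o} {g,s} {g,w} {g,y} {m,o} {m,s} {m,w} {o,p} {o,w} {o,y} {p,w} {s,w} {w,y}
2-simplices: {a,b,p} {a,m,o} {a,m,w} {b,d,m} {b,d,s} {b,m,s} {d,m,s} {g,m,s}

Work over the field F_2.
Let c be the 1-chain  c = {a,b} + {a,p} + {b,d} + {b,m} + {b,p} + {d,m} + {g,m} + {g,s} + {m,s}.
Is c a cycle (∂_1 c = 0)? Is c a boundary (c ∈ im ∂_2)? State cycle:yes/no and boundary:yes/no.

cycle:yes boundary:yes

n_0=10 n_1=29 n_2=8  [Z2]
∂1: piv[ab,ag,am,ao,ap,aw,bd,bs,by] rk=9  ker:bm,bo,bp,bw,dm,ds,gm,go,gs,gw,gy,mo,ms,mw,op,ow,oy,pw,sw,wy
∂2: piv[abp,amo,amw,bdm,bds,bms,gms] rk=7  ker:dms
∂1c = 0
c vs im∂2: reduces to 0 ⇒ boundary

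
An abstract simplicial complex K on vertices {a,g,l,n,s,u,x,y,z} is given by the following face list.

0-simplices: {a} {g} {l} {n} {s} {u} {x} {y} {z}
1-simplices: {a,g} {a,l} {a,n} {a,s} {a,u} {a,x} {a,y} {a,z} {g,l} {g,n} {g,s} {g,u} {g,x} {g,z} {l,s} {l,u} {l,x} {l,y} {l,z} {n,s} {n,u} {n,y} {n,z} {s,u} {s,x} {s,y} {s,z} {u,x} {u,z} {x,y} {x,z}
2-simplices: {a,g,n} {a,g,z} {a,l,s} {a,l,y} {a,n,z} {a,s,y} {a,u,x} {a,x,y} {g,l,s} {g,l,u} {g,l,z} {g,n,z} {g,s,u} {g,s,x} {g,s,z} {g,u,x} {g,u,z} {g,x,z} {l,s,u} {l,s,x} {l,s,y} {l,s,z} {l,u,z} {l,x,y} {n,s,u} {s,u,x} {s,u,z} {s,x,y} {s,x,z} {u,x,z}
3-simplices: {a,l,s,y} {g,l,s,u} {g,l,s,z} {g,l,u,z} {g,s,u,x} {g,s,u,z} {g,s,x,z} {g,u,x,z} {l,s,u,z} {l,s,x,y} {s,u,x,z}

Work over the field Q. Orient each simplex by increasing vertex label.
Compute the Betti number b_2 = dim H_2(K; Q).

b_2=1

n_0=9 n_1=31 n_2=30 n_3=11  [Q]
∂1: piv[ag,al,an,as,au,ax,ay,az] rk=8  ker:gl,gn,gs,gu,gx,gz,ls,lu,lx,ly,lz,ns,nu,ny,nz,su,sx,sy,sz,ux,uz,xy,xz
∂2: piv[agn,agz,als,aly,anz,asy,aux,axy,gls,glu,glz,gsu,gsx,gsz,gux,guz,gxz,lsx,lxy,nsu] rk=20  ker:gnz,lsu,lsy,lsz,luz,sux,suz,sxy,sxz,uxz
∂3: piv[alsy,glsu,glsz,gluz,gsux,gsuz,gsxz,guxz,lsxy] rk=9  ker:lsuz,suxz
b_2=(30−20)−9=1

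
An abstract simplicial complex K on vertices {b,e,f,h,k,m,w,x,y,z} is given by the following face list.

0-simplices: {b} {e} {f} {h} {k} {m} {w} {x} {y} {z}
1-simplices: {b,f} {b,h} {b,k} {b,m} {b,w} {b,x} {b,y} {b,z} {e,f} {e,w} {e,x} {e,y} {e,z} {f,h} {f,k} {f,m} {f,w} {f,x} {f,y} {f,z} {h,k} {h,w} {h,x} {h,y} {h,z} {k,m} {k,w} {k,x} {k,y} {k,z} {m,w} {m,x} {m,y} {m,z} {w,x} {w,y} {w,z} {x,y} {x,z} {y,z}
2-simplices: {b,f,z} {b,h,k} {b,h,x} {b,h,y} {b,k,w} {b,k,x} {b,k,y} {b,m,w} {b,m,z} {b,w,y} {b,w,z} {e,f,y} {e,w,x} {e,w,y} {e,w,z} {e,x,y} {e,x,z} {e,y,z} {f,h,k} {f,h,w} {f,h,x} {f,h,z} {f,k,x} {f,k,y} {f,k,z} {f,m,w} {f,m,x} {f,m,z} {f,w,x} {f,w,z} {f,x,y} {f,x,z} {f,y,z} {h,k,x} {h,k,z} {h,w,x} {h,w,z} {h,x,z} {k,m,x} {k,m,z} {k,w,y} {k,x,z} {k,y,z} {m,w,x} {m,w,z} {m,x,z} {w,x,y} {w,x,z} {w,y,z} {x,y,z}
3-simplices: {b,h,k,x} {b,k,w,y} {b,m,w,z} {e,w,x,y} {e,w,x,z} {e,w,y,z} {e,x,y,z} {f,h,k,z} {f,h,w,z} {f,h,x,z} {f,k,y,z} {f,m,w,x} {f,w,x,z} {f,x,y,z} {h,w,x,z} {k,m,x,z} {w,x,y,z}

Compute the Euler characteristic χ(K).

n_0=10 n_1=40 n_2=50 n_3=17
χ=+10−40+50−17=3

χ(K)=3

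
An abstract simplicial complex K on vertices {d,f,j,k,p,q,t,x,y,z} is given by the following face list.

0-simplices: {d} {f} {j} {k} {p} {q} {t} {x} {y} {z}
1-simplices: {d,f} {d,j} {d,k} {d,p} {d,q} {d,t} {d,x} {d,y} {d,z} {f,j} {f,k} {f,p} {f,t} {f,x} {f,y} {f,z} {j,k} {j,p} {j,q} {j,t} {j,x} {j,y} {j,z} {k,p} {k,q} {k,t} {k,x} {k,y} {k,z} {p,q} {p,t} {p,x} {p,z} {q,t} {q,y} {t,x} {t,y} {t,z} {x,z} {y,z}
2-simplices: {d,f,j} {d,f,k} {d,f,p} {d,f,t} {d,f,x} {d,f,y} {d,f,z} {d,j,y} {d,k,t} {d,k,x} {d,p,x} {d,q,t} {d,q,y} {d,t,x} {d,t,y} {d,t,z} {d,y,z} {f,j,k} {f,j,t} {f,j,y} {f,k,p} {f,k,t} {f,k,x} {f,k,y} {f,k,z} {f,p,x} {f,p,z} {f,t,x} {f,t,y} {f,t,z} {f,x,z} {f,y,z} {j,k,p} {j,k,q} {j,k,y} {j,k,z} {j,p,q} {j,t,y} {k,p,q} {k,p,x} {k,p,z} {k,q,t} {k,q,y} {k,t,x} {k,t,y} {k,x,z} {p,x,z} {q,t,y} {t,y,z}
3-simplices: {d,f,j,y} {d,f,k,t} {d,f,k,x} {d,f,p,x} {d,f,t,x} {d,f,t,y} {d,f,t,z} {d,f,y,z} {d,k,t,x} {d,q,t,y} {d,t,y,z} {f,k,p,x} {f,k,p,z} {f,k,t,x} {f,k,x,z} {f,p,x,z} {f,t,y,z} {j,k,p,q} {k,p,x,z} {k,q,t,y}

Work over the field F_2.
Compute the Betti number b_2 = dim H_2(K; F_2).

b_2=3

n_0=10 n_1=40 n_2=49 n_3=20  [Z2]
∂1: piv[df,dj,dk,dp,dq,dt,dx,dy,dz] rk=9  ker:fj,fk,fp,ft,fx,fy,fz,jk,jp,jq,jt,jx,jy,jz,kp,kq,kt,kx,ky,kz,pq,pt,px,pz,qt,qy,tx,ty,tz,xz,yz
∂2: piv[dfj,dfk,dfp,dft,dfx,dfy,dfz,djy,dkt,dkx,dpx,dqt,dqy,dtx,dty,dtz,dyz,fjk,fjt,fkp,fky,fkz,fpz,fxz,jkp,jkq,jkz,jpq,kqt] rk=29  ker:fjy,fkt,fkx,fpx,ftx,fty,ftz,fyz,jky,jty,kpq,kpx,kpz,kqy,ktx,kty,kxz,pxz,qty,tyz
∂3: piv[dfjy,dfkt,dfkx,dfpx,dftx,dfty,dftz,dfyz,dktx,dqty,dtyz,fkpx,fkpz,fkxz,fpxz,jkpq,kqty] rk=17  ker:fktx,ftyz,kpxz
b_2=(49−29)−17=3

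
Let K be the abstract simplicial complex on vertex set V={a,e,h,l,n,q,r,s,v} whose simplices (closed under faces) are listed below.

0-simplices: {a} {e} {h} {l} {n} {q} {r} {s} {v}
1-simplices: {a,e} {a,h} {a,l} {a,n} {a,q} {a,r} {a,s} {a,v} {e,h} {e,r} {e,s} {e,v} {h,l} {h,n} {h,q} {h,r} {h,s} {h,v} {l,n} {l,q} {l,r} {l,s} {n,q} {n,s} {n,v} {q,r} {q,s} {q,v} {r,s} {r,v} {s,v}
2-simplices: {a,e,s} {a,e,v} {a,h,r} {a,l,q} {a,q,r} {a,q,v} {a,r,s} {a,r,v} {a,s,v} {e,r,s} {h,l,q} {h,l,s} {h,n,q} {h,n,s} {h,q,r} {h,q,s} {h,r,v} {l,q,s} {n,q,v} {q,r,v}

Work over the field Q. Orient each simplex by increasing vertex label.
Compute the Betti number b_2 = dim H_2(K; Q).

b_2=2

n_0=9 n_1=31 n_2=20  [Q]
∂1: piv[ae,ah,al,an,aq,ar,as,av] rk=8  ker:eh,er,es,ev,hl,hn,hq,hr,hs,hv,ln,lq,lr,ls,nq,ns,nv,qr,qs,qv,rs,rv,sv
∂2: piv[aes,aev,ahr,alq,aqr,aqv,ars,arv,asv,ers,hlq,hls,hnq,hns,hqr,hqs,hrv,nqv] rk=18  ker:lqs,qrv
b_2=(20−18)−0=2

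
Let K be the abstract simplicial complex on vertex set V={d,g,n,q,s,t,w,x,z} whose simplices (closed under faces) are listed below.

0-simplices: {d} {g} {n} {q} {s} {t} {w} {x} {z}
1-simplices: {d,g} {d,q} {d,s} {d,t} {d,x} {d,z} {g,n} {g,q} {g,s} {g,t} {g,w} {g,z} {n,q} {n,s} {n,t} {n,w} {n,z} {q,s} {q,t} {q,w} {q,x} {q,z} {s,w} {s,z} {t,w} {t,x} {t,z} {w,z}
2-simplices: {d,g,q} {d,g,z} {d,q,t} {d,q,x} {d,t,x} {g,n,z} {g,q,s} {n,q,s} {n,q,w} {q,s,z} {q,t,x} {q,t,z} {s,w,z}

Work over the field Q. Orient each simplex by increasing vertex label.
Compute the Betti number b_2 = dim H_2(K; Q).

n_0=9 n_1=28 n_2=13  [Q]
∂1: piv[dg,dq,ds,dt,dx,dz,gn,gw] rk=8  ker:gq,gs,gt,gz,nq,ns,nt,nw,nz,qs,qt,qw,qx,qz,sw,sz,tw,tx,tz,wz
∂2: piv[dgq,dgz,dqt,dqx,dtx,gnz,gqs,nqs,nqw,qsz,qtz,swz] rk=12  ker:qtx
b_2=(13−12)−0=1

b_2=1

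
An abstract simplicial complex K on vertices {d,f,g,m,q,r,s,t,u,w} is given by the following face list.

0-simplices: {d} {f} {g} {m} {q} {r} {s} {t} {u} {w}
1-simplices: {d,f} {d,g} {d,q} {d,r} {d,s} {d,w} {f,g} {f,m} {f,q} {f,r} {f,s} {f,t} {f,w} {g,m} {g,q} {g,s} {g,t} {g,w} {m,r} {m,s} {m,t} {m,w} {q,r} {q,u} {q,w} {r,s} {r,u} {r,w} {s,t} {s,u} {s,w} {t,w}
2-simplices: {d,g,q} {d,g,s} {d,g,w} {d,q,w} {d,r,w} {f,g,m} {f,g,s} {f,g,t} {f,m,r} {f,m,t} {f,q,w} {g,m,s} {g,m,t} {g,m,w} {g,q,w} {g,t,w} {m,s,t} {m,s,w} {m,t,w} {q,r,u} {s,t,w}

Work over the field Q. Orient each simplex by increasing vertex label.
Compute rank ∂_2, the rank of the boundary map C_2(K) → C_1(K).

rank∂_2=17

n_0=10 n_1=32 n_2=21  [Q]
∂1: piv[df,dg,dq,dr,ds,dw,fm,ft,qu] rk=9  ker:fg,fq,fr,fs,fw,gm,gq,gs,gt,gw,mr,ms,mt,mw,qr,qw,rs,ru,rw,st,su,sw,tw
∂2: piv[dgq,dgs,dgw,dqw,drw,fgm,fgs,fgt,fmr,fmt,fqw,gms,gmw,gtw,mst,msw,qru] rk=17  ker:gmt,gqw,mtw,stw
rk∂_2=17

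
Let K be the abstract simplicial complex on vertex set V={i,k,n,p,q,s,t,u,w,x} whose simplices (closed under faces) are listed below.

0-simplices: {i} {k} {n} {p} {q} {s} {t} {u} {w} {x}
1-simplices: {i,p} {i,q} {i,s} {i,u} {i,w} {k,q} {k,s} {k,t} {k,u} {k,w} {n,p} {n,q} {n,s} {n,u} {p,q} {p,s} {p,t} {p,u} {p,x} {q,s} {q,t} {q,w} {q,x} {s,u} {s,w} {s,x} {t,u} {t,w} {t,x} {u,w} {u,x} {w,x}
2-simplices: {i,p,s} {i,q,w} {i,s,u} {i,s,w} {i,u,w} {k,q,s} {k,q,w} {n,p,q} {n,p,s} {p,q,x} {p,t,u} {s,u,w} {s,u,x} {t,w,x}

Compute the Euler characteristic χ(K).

χ(K)=-8

n_0=10 n_1=32 n_2=14
χ=+10−32+14=-8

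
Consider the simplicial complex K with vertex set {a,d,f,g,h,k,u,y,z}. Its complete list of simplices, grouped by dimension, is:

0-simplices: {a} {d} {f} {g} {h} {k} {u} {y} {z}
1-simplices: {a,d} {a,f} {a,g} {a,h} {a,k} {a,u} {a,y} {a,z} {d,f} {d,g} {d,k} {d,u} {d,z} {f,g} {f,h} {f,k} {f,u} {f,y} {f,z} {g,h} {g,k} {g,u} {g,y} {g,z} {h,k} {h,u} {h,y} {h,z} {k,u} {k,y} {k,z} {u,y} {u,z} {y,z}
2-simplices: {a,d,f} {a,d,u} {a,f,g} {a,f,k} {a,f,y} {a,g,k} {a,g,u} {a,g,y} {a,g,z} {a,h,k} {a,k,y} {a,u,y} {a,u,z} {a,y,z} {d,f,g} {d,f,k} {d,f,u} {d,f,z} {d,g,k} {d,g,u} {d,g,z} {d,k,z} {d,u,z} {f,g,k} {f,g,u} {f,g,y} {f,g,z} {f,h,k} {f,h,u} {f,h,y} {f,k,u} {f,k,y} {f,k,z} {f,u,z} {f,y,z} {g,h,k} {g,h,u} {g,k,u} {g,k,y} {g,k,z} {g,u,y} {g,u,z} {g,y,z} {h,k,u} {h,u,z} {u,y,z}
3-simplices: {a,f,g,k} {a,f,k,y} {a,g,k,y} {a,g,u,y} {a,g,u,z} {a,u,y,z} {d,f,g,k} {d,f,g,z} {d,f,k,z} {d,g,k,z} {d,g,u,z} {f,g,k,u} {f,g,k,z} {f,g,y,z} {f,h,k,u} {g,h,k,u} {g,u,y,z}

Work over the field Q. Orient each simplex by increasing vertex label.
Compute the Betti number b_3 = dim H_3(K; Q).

b_3=1

n_0=9 n_1=34 n_2=46 n_3=17  [Q]
∂1: piv[ad,af,ag,ah,ak,au,ay,az] rk=8  ker:df,dg,dk,du,dz,fg,fh,fk,fu,fy,fz,gh,gk,gu,gy,gz,hk,hu,hy,hz,ku,ky,kz,uy,uz,yz
∂2: piv[adf,adu,afg,afk,afy,agk,agu,agy,agz,ahk,aky,auy,auz,ayz,dfg,dfk,dfu,dfz,dgz,dkz,fhk,fhu,fhy,fku,ghk,huz] rk=26  ker:dgk,dgu,duz,fgk,fgu,fgy,fgz,fky,fkz,fuz,fyz,ghu,gku,gky,gkz,guy,guz,gyz,hku,uyz
∂3: piv[afgk,afky,agky,aguy,aguz,auyz,dfgk,dfgz,dfkz,dgkz,dguz,fgku,fgyz,fhku,ghku,guyz] rk=16  ker:fgkz
b_3=(17−16)−0=1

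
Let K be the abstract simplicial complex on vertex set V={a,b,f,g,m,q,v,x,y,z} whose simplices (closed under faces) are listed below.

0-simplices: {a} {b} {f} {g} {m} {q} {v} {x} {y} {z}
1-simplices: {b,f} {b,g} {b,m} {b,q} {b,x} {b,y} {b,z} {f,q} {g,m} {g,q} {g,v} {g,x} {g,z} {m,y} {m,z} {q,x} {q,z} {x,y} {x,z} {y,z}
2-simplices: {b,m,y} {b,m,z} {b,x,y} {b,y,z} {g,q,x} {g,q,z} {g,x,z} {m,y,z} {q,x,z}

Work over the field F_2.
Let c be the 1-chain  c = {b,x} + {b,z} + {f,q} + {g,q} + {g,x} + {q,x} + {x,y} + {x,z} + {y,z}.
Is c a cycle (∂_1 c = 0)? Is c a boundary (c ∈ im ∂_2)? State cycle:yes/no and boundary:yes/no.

cycle:no boundary:no

n_0=10 n_1=20 n_2=9  [Z2]
∂1: piv[bf,bg,bm,bq,bx,by,bz,gv] rk=8  ker:fq,gm,gq,gx,gz,my,mz,qx,qz,xy,xz,yz
∂2: piv[bmy,bmz,bxy,byz,gqx,gqz,gxz] rk=7  ker:myz,qxz
∂1c = {f} + {q} + {x} + {z}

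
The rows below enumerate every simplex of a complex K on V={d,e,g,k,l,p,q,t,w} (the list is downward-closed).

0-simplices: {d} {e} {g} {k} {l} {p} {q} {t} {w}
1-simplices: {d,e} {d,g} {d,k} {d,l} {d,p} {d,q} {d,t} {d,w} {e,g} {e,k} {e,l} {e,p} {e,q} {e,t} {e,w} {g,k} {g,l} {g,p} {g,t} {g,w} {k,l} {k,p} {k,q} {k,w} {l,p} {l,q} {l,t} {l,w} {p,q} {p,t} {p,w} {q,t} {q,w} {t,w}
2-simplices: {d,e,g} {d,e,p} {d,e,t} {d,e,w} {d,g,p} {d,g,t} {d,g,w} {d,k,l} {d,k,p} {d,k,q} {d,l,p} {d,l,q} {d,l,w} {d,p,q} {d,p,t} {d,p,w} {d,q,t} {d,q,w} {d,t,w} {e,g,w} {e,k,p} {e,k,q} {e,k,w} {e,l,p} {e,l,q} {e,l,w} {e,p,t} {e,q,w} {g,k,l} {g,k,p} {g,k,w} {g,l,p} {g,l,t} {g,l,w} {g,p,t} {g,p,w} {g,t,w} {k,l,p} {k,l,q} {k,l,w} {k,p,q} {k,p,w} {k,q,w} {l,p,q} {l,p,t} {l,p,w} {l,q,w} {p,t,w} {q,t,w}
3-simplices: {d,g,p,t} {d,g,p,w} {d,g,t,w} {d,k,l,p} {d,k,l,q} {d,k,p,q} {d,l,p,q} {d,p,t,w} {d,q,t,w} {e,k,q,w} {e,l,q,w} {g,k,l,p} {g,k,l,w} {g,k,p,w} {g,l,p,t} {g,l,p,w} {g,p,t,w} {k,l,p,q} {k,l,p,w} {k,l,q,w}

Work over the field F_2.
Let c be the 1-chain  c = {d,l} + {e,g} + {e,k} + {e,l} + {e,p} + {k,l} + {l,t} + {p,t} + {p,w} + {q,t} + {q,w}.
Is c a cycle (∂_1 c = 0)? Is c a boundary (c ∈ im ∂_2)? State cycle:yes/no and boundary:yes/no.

n_0=9 n_1=34 n_2=49 n_3=20  [Z2]
∂1: piv[de,dg,dk,dl,dp,dq,dt,dw] rk=8  ker:eg,ek,el,ep,eq,et,ew,gk,gl,gp,gt,gw,kl,kp,kq,kw,lp,lq,lt,lw,pq,pt,pw,qt,qw,tw
∂2: piv[deg,dep,det,dew,dgp,dgt,dgw,dkl,dkp,dkq,dlp,dlq,dlw,dpq,dpt,dpw,dqt,dqw,dtw,ekp,ekq,ekw,elp,gkl,gkp,glt] rk=26  ker:egw,elq,elw,ept,eqw,gkw,glp,glw,gpt,gpw,gtw,klp,klq,klw,kpq,kpw,kqw,lpq,lpt,lpw,lqw,ptw,qtw
∂3: piv[dgpt,dgpw,dgtw,dklp,dklq,dkpq,dlpq,dptw,dqtw,ekqw,elqw,gklp,gklw,gkpw,glpt,glpw,klqw] rk=17  ker:gptw,klpq,klpw
∂1c = {d} + {g} + {p} + {t}

cycle:no boundary:no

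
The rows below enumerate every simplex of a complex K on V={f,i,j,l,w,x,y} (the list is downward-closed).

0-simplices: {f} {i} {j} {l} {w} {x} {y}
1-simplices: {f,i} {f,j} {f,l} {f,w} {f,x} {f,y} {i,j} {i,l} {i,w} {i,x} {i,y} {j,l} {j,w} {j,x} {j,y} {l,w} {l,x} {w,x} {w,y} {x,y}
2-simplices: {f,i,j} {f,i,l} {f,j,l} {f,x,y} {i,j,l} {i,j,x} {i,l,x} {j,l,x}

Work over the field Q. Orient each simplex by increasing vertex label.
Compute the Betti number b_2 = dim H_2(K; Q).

b_2=2

n_0=7 n_1=20 n_2=8  [Q]
∂1: piv[fi,fj,fl,fw,fx,fy] rk=6  ker:ij,il,iw,ix,iy,jl,jw,jx,jy,lw,lx,wx,wy,xy
∂2: piv[fij,fil,fjl,fxy,ijx,ilx] rk=6  ker:ijl,jlx
b_2=(8−6)−0=2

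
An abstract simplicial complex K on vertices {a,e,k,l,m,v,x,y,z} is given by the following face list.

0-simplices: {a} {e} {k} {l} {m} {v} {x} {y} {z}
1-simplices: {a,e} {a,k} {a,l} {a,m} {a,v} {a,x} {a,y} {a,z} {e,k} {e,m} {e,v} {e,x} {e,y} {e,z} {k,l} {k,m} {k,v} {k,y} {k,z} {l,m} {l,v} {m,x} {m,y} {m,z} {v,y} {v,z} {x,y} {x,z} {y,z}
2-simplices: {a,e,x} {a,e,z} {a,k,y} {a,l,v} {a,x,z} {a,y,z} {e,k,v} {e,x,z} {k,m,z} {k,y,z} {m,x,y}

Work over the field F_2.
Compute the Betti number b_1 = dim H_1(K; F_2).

b_1=11

n_0=9 n_1=29 n_2=11  [Z2]
∂1: piv[ae,ak,al,am,av,ax,ay,az] rk=8  ker:ek,em,ev,ex,ey,ez,kl,km,kv,ky,kz,lm,lv,mx,my,mz,vy,vz,xy,xz,yz
∂2: piv[aex,aez,aky,alv,axz,ayz,ekv,kmz,kyz,mxy] rk=10  ker:exz
b_1=(29−8)−10=11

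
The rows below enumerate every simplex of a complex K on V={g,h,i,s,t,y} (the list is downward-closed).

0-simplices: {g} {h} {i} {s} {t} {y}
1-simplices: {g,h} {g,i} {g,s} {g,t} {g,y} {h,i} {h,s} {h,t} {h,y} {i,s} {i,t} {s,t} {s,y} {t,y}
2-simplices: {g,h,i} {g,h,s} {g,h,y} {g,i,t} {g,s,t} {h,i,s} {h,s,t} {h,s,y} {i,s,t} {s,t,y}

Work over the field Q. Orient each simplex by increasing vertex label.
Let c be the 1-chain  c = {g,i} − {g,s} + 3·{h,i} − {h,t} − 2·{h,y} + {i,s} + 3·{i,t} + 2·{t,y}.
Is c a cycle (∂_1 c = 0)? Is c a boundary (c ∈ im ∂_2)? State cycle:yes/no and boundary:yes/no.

cycle:yes boundary:yes

n_0=6 n_1=14 n_2=10  [Q]
∂1: piv[gh,gi,gs,gt,gy] rk=5  ker:hi,hs,ht,hy,is,it,st,sy,ty
∂2: piv[ghi,ghs,ghy,git,gst,his,hst,hsy,sty] rk=9  ker:ist
∂1c = 0
c vs im∂2: reduces to 0 ⇒ boundary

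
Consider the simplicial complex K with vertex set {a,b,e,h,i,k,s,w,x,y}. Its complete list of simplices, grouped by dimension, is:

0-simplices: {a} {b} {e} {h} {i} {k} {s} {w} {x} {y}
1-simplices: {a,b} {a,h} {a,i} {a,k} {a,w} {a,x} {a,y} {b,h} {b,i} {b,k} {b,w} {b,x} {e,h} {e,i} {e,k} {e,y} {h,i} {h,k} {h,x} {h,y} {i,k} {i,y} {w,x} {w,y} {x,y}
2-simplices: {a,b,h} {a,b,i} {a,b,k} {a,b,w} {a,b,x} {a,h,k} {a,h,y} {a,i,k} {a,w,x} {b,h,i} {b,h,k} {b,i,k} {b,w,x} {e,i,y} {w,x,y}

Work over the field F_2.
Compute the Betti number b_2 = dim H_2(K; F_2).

n_0=10 n_1=25 n_2=15  [Z2]
∂1: piv[ab,ah,ai,ak,aw,ax,ay,eh] rk=8  ker:bh,bi,bk,bw,bx,ei,ek,ey,hi,hk,hx,hy,ik,iy,wx,wy,xy
∂2: piv[abh,abi,abk,abw,abx,ahk,ahy,aik,awx,bhi,eiy,wxy] rk=12  ker:bhk,bik,bwx
b_2=(15−12)−0=3

b_2=3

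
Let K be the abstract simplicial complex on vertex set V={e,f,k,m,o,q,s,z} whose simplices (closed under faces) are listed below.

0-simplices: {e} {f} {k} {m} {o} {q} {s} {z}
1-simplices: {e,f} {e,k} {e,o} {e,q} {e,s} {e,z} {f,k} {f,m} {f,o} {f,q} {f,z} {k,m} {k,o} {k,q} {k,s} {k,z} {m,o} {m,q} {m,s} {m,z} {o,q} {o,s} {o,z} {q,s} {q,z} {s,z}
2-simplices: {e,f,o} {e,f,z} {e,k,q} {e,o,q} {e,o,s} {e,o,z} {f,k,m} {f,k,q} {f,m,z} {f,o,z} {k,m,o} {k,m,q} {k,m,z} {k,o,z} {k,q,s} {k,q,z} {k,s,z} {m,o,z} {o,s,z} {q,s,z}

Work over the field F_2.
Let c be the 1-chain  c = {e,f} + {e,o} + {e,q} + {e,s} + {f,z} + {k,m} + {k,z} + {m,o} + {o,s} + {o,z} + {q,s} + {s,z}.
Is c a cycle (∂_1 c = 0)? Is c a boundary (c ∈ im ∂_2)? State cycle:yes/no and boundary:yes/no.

cycle:yes boundary:no

n_0=8 n_1=26 n_2=20  [Z2]
∂1: piv[ef,ek,eo,eq,es,ez,fm] rk=7  ker:fk,fo,fq,fz,km,ko,kq,ks,kz,mo,mq,ms,mz,oq,os,oz,qs,qz,sz
∂2: piv[efo,efz,ekq,eoq,eos,eoz,fkm,fkq,fmz,kmo,kmq,kmz,koz,kqs,kqz,ksz,osz] rk=17  ker:foz,moz,qsz
∂1c = 0
c vs im∂2: residual ≠ 0 ⇒ not boundary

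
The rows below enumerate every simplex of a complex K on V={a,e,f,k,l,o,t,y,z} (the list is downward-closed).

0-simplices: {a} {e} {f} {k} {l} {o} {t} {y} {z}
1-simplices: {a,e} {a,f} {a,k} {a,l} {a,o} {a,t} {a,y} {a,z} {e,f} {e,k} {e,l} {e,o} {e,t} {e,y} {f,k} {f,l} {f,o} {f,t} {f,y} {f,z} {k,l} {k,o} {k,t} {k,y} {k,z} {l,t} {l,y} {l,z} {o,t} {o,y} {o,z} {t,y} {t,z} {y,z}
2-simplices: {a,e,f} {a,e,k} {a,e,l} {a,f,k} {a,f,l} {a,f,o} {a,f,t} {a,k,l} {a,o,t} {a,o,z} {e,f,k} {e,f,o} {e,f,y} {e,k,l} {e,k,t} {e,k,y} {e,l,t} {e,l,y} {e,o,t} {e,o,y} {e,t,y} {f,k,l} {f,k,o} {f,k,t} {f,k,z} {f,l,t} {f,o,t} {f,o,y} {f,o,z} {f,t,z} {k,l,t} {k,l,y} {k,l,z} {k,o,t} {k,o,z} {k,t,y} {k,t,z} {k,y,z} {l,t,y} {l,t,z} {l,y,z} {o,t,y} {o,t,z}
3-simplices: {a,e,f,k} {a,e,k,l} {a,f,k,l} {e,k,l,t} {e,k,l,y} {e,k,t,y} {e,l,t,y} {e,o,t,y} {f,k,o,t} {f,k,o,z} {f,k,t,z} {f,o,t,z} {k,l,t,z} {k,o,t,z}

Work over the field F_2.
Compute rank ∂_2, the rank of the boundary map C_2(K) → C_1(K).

rank∂_2=25

n_0=9 n_1=34 n_2=43 n_3=14  [Z2]
∂1: piv[ae,af,ak,al,ao,at,ay,az] rk=8  ker:ef,ek,el,eo,et,ey,fk,fl,fo,ft,fy,fz,kl,ko,kt,ky,kz,lt,ly,lz,ot,oy,oz,ty,tz,yz
∂2: piv[aef,aek,ael,afk,afl,afo,aft,akl,aot,aoz,efo,efy,ekt,eky,elt,ely,eot,eoy,ety,fko,fkz,foz,ftz,klz,kyz] rk=25  ker:efk,ekl,fkl,fkt,flt,fot,foy,klt,kly,kot,koz,kty,ktz,lty,ltz,lyz,oty,otz
∂3: piv[aefk,aekl,afkl,eklt,ekly,ekty,elty,eoty,fkot,fkoz,fktz,fotz,kltz] rk=13  ker:kotz
rk∂_2=25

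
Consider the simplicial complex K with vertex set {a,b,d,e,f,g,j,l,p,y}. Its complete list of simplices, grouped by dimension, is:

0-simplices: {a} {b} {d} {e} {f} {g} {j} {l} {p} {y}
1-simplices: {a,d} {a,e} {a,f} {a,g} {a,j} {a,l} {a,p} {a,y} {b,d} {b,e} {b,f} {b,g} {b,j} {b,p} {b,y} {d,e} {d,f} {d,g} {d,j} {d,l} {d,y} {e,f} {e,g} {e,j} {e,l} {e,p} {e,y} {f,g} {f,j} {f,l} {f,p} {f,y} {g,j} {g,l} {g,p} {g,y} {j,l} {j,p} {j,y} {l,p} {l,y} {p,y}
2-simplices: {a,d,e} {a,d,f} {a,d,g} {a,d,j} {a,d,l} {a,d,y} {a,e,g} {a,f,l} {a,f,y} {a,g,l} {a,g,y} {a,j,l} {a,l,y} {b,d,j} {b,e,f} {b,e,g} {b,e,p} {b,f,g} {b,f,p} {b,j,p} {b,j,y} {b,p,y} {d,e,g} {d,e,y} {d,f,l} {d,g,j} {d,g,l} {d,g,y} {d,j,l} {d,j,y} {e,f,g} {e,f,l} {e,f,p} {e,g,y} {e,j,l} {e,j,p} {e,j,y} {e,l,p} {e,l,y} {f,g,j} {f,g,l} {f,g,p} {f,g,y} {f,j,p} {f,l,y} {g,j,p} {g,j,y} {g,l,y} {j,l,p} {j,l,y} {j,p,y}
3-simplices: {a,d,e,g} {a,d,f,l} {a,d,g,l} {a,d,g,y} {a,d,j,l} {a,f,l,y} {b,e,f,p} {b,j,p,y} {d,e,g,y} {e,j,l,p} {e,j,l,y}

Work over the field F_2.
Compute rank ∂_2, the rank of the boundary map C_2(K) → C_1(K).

n_0=10 n_1=42 n_2=51 n_3=11  [Z2]
∂1: piv[ad,ae,af,ag,aj,al,ap,ay,bd] rk=9  ker:be,bf,bg,bj,bp,by,de,df,dg,dj,dl,dy,ef,eg,ej,el,ep,ey,fg,fj,fl,fp,fy,gj,gl,gp,gy,jl,jp,jy,lp,ly,py
∂2: piv[ade,adf,adg,adj,adl,ady,aeg,afl,afy,agl,agy,ajl,aly,bdj,bef,beg,bep,bfg,bfp,bjp,bjy,bpy,dey,dgj,djy,efl,ejl,ejp,ejy,elp,fgj,fgp] rk=32  ker:deg,dfl,dgl,dgy,djl,efg,efp,egy,ely,fgl,fgy,fjp,fly,gjp,gjy,gly,jlp,jly,jpy
∂3: piv[adeg,adfl,adgl,adgy,adjl,afly,befp,bjpy,degy,ejlp,ejly] rk=11
rk∂_2=32

rank∂_2=32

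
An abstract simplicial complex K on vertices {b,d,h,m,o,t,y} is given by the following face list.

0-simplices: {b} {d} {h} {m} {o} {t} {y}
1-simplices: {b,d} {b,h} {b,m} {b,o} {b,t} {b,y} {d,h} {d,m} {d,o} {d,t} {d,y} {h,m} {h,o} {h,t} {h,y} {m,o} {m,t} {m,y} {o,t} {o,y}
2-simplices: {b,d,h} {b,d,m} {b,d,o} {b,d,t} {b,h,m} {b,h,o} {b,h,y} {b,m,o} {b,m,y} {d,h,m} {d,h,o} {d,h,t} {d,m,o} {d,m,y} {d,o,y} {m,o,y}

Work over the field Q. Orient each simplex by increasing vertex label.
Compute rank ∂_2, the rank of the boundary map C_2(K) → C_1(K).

n_0=7 n_1=20 n_2=16  [Q]
∂1: piv[bd,bh,bm,bo,bt,by] rk=6  ker:dh,dm,do,dt,dy,hm,ho,ht,hy,mo,mt,my,ot,oy
∂2: piv[bdh,bdm,bdo,bdt,bhm,bho,bhy,bmo,bmy,dht,dmy,doy] rk=12  ker:dhm,dho,dmo,moy
rk∂_2=12

rank∂_2=12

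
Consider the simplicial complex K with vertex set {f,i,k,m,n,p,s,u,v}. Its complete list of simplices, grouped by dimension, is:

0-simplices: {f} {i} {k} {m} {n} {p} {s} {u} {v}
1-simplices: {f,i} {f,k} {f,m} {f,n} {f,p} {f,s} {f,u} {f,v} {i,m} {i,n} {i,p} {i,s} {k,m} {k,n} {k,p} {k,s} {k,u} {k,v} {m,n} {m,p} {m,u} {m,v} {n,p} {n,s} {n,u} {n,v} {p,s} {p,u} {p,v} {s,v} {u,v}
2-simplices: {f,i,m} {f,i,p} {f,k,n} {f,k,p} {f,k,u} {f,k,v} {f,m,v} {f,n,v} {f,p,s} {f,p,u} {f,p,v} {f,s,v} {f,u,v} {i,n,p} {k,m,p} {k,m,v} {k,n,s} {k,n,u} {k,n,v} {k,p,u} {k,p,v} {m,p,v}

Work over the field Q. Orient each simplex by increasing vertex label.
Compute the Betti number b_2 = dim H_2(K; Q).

b_2=4

n_0=9 n_1=31 n_2=22  [Q]
∂1: piv[fi,fk,fm,fn,fp,fs,fu,fv] rk=8  ker:im,in,ip,is,km,kn,kp,ks,ku,kv,mn,mp,mu,mv,np,ns,nu,nv,ps,pu,pv,sv,uv
∂2: piv[fim,fip,fkn,fkp,fku,fkv,fmv,fnv,fps,fpu,fpv,fsv,fuv,inp,kmp,kmv,kns,knu] rk=18  ker:knv,kpu,kpv,mpv
b_2=(22−18)−0=4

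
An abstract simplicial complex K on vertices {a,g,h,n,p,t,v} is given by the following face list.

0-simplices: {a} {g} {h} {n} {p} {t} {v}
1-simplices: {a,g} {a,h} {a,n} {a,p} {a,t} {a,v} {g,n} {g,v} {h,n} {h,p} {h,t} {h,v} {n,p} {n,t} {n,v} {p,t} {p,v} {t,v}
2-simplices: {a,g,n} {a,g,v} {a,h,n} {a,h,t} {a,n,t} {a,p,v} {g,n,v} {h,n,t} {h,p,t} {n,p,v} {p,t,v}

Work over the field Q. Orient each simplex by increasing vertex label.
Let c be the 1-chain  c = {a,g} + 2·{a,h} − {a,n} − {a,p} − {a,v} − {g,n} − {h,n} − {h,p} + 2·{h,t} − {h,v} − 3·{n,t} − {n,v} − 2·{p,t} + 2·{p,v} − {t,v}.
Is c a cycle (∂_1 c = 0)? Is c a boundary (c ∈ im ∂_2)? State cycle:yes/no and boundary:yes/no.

n_0=7 n_1=18 n_2=11  [Q]
∂1: piv[ag,ah,an,ap,at,av] rk=6  ker:gn,gv,hn,hp,ht,hv,np,nt,nv,pt,pv,tv
∂2: piv[agn,agv,ahn,aht,ant,apv,gnv,hpt,npv,ptv] rk=10  ker:hnt
∂1c = 2·{g} + 3·{h} + {n} − 2·{p} − 2·{t} − 2·{v}

cycle:no boundary:no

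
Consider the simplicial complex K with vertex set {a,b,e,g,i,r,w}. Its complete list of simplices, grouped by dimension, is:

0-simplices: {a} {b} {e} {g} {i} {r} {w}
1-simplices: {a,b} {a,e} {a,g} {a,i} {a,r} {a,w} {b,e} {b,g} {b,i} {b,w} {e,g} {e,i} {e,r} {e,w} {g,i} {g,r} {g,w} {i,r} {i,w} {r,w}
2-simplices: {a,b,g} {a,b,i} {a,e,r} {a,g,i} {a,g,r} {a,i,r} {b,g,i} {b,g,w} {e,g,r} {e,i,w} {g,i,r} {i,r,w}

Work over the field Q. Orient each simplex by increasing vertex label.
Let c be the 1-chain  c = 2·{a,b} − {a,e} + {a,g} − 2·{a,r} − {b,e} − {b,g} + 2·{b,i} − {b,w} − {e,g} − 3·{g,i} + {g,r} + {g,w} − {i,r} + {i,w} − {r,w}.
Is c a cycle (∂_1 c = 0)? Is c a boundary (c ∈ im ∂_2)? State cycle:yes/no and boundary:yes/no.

cycle:no boundary:no

n_0=7 n_1=20 n_2=12  [Q]
∂1: piv[ab,ae,ag,ai,ar,aw] rk=6  ker:be,bg,bi,bw,eg,ei,er,ew,gi,gr,gw,ir,iw,rw
∂2: piv[abg,abi,aer,agi,agr,air,bgw,egr,eiw,irw] rk=10  ker:bgi,gir
∂1c = 3·{b} − {e} − {i} − {r}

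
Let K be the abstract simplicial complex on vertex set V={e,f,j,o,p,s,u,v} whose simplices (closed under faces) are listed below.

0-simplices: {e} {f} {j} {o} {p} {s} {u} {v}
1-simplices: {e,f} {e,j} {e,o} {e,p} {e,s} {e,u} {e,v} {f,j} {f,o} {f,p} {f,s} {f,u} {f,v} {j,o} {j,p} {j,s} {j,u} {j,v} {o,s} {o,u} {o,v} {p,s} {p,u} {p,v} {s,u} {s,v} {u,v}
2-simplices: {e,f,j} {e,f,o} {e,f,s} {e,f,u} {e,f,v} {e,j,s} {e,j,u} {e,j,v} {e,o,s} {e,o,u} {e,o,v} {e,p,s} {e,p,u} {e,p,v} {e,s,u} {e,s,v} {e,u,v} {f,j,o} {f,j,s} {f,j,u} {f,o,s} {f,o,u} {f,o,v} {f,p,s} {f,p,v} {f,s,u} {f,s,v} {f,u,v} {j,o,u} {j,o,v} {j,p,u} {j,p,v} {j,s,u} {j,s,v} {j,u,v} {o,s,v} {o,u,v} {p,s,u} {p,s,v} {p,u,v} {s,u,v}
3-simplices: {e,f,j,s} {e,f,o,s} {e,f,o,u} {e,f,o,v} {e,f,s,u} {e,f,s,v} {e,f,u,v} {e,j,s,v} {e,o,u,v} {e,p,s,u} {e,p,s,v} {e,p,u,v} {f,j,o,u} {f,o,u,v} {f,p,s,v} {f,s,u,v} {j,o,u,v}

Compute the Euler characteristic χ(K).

χ(K)=5

n_0=8 n_1=27 n_2=41 n_3=17
χ=+8−27+41−17=5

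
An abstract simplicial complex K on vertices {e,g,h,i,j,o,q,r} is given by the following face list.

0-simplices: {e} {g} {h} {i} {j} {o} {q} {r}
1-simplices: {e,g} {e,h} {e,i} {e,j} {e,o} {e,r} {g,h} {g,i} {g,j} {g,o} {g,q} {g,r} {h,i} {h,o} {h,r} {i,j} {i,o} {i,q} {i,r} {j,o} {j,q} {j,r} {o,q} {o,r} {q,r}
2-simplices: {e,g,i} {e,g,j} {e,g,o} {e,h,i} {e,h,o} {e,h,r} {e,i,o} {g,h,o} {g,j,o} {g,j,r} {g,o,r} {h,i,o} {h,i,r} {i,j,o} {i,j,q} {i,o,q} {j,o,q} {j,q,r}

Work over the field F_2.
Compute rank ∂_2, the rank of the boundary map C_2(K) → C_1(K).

n_0=8 n_1=25 n_2=18  [Z2]
∂1: piv[eg,eh,ei,ej,eo,er,gq] rk=7  ker:gh,gi,gj,go,gr,hi,ho,hr,ij,io,iq,ir,jo,jq,jr,oq,or,qr
∂2: piv[egi,egj,ego,ehi,eho,ehr,eio,gho,gjo,gjr,gor,hir,ijo,ijq,ioq,jqr] rk=16  ker:hio,joq
rk∂_2=16

rank∂_2=16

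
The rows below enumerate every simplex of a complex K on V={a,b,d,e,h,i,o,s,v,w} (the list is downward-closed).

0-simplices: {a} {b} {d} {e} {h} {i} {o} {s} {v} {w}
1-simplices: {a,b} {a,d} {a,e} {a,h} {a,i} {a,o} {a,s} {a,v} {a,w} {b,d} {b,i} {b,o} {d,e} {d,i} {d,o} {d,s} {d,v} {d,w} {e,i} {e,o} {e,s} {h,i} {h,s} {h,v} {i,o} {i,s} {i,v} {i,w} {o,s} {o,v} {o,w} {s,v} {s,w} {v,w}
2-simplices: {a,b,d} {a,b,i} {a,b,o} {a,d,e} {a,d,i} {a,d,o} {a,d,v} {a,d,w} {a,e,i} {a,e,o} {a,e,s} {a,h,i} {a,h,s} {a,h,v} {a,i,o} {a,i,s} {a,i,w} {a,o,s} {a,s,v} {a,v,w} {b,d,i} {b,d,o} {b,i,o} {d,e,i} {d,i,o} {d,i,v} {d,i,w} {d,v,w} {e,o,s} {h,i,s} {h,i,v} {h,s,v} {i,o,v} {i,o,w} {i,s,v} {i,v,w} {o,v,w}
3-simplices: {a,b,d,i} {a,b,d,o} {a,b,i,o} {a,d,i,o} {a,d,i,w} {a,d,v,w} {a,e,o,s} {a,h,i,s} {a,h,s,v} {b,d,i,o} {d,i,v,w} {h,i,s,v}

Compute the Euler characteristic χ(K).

n_0=10 n_1=34 n_2=37 n_3=12
χ=+10−34+37−12=1

χ(K)=1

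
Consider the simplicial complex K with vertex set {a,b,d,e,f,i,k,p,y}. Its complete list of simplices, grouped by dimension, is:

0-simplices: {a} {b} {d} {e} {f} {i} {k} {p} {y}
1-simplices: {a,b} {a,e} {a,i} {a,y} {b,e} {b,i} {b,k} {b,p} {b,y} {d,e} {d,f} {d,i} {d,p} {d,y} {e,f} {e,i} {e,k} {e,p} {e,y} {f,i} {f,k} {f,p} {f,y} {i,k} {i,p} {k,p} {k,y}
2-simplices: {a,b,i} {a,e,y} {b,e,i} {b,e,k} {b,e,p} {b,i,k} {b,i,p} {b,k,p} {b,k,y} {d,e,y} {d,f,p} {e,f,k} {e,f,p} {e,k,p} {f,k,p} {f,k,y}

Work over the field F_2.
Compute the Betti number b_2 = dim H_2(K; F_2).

n_0=9 n_1=27 n_2=16  [Z2]
∂1: piv[ab,ae,ai,ay,bk,bp,de,df] rk=8  ker:be,bi,by,di,dp,dy,ef,ei,ek,ep,ey,fi,fk,fp,fy,ik,ip,kp,ky
∂2: piv[abi,aey,bei,bek,bep,bik,bip,bkp,bky,dey,dfp,efk,efp,fky] rk=14  ker:ekp,fkp
b_2=(16−14)−0=2

b_2=2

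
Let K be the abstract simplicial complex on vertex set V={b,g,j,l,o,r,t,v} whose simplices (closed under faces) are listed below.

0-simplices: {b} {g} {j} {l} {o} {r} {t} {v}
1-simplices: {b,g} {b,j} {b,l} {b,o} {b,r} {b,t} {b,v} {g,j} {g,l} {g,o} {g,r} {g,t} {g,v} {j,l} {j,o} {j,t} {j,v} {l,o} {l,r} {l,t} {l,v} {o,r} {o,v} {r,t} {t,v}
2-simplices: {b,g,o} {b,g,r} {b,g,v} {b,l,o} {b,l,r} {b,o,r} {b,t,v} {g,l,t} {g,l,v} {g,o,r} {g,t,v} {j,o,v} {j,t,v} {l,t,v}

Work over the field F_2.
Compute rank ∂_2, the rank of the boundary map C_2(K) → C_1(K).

n_0=8 n_1=25 n_2=14  [Z2]
∂1: piv[bg,bj,bl,bo,br,bt,bv] rk=7  ker:gj,gl,go,gr,gt,gv,jl,jo,jt,jv,lo,lr,lt,lv,or,ov,rt,tv
∂2: piv[bgo,bgr,bgv,blo,blr,bor,btv,glt,glv,gtv,jov,jtv] rk=12  ker:gor,ltv
rk∂_2=12

rank∂_2=12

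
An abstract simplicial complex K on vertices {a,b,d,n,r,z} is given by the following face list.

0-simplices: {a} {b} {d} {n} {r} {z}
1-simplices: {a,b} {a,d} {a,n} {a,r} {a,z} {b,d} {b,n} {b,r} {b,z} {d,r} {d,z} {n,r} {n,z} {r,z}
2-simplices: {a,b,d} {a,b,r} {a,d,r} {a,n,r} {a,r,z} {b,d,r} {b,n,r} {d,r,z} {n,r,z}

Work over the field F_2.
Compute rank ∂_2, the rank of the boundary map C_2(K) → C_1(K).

rank∂_2=8

n_0=6 n_1=14 n_2=9  [Z2]
∂1: piv[ab,ad,an,ar,az] rk=5  ker:bd,bn,br,bz,dr,dz,nr,nz,rz
∂2: piv[abd,abr,adr,anr,arz,bnr,drz,nrz] rk=8  ker:bdr
rk∂_2=8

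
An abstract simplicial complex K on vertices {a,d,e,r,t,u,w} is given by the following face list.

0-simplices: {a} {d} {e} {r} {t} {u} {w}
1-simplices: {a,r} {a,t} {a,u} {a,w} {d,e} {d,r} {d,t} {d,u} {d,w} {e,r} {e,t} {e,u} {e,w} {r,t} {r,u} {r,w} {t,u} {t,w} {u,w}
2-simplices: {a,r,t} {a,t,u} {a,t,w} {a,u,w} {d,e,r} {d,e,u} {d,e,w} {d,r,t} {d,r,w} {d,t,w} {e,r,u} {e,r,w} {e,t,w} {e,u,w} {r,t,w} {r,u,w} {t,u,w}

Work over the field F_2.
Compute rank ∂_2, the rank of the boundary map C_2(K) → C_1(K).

rank∂_2=13

n_0=7 n_1=19 n_2=17  [Z2]
∂1: piv[ar,at,au,aw,de,dr] rk=6  ker:dt,du,dw,er,et,eu,ew,rt,ru,rw,tu,tw,uw
∂2: piv[art,atu,atw,auw,der,deu,dew,drt,drw,dtw,eru,etw,euw] rk=13  ker:erw,rtw,ruw,tuw
rk∂_2=13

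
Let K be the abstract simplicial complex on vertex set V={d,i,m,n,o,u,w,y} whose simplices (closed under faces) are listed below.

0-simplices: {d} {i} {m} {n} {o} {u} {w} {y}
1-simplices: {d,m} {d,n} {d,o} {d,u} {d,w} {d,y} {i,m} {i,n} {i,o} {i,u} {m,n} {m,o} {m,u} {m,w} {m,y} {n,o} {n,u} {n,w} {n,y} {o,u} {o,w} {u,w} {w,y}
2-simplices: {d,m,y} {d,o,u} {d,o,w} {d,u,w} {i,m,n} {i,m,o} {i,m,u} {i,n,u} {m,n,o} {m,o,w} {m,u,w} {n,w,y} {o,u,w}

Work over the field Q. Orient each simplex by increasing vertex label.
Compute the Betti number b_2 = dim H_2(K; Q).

n_0=8 n_1=23 n_2=13  [Q]
∂1: piv[dm,dn,do,du,dw,dy,im] rk=7  ker:in,io,iu,mn,mo,mu,mw,my,no,nu,nw,ny,ou,ow,uw,wy
∂2: piv[dmy,dou,dow,duw,imn,imo,imu,inu,mno,mow,muw,nwy] rk=12  ker:ouw
b_2=(13−12)−0=1

b_2=1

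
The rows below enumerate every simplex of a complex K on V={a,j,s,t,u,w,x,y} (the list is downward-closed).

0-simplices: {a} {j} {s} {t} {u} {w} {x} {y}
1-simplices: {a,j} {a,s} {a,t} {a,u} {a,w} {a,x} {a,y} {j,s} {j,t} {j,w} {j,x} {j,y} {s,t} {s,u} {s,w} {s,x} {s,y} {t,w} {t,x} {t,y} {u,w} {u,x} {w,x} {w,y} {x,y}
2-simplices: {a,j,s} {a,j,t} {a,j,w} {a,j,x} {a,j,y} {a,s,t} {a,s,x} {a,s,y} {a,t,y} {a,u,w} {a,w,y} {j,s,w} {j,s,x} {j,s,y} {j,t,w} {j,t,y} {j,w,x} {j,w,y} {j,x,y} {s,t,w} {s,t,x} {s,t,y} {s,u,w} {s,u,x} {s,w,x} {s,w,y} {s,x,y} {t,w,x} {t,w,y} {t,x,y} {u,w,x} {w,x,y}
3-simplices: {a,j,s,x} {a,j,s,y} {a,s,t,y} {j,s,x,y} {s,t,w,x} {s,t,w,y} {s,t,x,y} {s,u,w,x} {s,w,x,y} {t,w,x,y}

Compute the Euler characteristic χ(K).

χ(K)=5

n_0=8 n_1=25 n_2=32 n_3=10
χ=+8−25+32−10=5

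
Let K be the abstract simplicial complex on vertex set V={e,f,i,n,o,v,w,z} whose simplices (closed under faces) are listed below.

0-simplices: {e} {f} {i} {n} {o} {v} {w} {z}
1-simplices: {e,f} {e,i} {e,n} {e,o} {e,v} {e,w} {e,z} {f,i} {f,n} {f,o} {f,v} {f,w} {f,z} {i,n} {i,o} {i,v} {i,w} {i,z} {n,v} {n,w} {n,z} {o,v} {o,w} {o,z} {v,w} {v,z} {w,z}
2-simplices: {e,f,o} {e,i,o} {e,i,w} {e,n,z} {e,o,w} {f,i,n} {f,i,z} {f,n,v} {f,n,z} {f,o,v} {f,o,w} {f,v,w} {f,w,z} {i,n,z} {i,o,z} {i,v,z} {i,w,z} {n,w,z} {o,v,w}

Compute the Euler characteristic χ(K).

χ(K)=0

n_0=8 n_1=27 n_2=19
χ=+8−27+19=0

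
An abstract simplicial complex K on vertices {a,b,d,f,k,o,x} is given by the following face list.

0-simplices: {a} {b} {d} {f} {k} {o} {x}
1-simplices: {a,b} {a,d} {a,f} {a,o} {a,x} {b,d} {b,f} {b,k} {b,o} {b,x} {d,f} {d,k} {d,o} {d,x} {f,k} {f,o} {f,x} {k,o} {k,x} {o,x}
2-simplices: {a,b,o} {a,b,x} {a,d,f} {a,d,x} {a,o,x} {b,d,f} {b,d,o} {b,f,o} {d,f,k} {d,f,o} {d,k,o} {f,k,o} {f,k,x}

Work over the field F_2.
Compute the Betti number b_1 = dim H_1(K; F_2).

b_1=3

n_0=7 n_1=20 n_2=13  [Z2]
∂1: piv[ab,ad,af,ao,ax,bk] rk=6  ker:bd,bf,bo,bx,df,dk,do,dx,fk,fo,fx,ko,kx,ox
∂2: piv[abo,abx,adf,adx,aox,bdf,bdo,bfo,dfk,dko,fkx] rk=11  ker:dfo,fko
b_1=(20−6)−11=3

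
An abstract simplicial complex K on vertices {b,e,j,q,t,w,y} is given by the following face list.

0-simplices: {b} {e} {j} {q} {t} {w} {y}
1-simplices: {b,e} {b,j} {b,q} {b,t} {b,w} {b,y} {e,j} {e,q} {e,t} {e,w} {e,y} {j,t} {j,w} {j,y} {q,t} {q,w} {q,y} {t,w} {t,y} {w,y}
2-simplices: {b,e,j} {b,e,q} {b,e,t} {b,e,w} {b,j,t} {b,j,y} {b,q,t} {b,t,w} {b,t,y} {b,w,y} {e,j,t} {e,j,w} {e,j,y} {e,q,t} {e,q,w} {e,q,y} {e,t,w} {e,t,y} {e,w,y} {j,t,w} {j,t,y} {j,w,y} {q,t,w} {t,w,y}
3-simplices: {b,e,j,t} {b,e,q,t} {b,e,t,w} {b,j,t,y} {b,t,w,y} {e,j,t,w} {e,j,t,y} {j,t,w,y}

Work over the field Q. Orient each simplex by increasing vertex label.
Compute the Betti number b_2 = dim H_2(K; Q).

n_0=7 n_1=20 n_2=24 n_3=8  [Q]
∂1: piv[be,bj,bq,bt,bw,by] rk=6  ker:ej,eq,et,ew,ey,jt,jw,jy,qt,qw,qy,tw,ty,wy
∂2: piv[bej,beq,bet,bew,bjt,bjy,bqt,btw,bty,bwy,ejw,ejy,eqw,eqy] rk=14  ker:ejt,eqt,etw,ety,ewy,jtw,jty,jwy,qtw,twy
∂3: piv[bejt,beqt,betw,bjty,btwy,ejtw,ejty,jtwy] rk=8
b_2=(24−14)−8=2

b_2=2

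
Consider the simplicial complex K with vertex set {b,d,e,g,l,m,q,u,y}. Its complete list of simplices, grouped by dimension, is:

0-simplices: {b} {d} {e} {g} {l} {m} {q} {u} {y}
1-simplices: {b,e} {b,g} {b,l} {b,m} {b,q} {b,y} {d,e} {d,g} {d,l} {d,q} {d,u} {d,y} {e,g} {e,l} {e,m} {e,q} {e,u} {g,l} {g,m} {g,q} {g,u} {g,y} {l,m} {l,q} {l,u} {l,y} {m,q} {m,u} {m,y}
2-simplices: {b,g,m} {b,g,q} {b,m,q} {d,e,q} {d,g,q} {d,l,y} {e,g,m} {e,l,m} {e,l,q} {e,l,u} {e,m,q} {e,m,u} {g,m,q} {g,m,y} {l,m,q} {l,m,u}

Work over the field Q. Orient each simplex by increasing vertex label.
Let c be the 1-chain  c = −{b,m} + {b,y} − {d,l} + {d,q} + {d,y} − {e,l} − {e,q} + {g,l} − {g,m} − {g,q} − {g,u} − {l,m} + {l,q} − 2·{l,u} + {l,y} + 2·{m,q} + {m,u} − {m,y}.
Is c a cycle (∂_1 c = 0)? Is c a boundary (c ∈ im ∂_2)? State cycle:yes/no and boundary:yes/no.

n_0=9 n_1=29 n_2=16  [Q]
∂1: piv[be,bg,bl,bm,bq,by,de,du] rk=8  ker:dg,dl,dq,dy,eg,el,em,eq,eu,gl,gm,gq,gu,gy,lm,lq,lu,ly,mq,mu,my
∂2: piv[bgm,bgq,bmq,deq,dgq,dly,egm,elm,elq,elu,emq,emu,gmy] rk=13  ker:gmq,lmq,lmu
∂1c = −{d} + 2·{e} + 2·{g} − 5·{m} + 2·{q} − 2·{u} + 2·{y}

cycle:no boundary:no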